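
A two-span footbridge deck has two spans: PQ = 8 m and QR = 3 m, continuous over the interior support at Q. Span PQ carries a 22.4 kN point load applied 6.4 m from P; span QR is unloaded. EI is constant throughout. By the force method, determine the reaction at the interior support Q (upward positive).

Release continuity at Q by inserting a hinge; the redundant is the internal moment M_Q. The primary structure is two simply-supported spans PQ and QR.
Discontinuity in slope at Q on the released structure — sum the simple-span end rotations:
  span PQ: point load 22.4 at a = 6.4: Pab(L + a)/(6LEI) = 68.81/EI
  relative rotation θ_0 = (68.81 + 0)/EI = 68.81/EI
A unit hogging moment at Q produces rotation L₁/(3EI) + L₂/(3EI) = 3.667/EI.
Compatibility: M_Q·(L₁+L₂)/(3EI) = θ_0, giving M_Q = 18.77 kN·m (hogging).
Span PQ, ΣM about P with M_Q applied at Q: R_Q^{PQ}·8 = 143.4 + 18.77, so R_Q^{PQ} = 20.27 kN and R_P = 22.4 − 20.27 = 2.134 kN.
Span QR, ΣM about R: R_Q^{QR}·3 = 0 + 18.77, so R_Q^{QR} = 6.256 kN and R_R = 0 − 6.256 = -6.256 kN.
R_Q = 20.27 + 6.256 = 26.52 kN.

R_Q = 26.52 kN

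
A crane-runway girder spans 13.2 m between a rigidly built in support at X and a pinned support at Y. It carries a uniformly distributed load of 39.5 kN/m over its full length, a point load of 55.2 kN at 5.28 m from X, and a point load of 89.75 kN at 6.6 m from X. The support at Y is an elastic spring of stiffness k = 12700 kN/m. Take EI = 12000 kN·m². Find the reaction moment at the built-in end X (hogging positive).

M_X = 1226 kN·m

Take the reaction at Y as the redundant and release it; the primary structure is a cantilever fixed at X.
Primary-structure tip deflection at Y by superposition:
  UDL 39.5: wL⁴/(8EI) = 149900/EI
  point load 55.2 at a = 5.28: Pa²(3L − a)/(6EI) = 8802/EI
  point load 89.75 at a = 6.6: Pa²(3L − a)/(6EI) = 21502/EI
  δ_0 = 180205/EI
Flexibility coefficient — unit upward force at Y: δ_{YY} = L³/(3EI) = 766.7/EI.
With EI = 12000 kN·m²: δ_0 = 15.017 m and δ_{YY} = 0.063888 m/kN.
Compatibility — the spring shortens by R_Y/k under the reaction it provides: δ_0 − R_Y·δ_{YY} = R_Y/k. With 1/k = 0.000079 m/kN, R_Y = δ_0 / (δ_{YY} + 1/k) = 15.017 / (0.063888 + 0.000079) = 234.8 kN.
Moment equilibrium about X: M_X = Σ(load moments about X) − R_Y·L = 4325 − 234.8×13.2 = 1226 kN·m.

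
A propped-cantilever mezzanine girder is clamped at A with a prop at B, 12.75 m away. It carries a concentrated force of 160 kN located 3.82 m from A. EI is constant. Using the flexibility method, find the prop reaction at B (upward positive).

R_B = 19.39 kN

Take the reaction at B as the redundant and release it; the primary structure is a cantilever fixed at A.
Free-end deflection of the primary structure under the applied loading (downward +):
  point load 160 at a = 3.82: Pa²(3L − a)/(6EI) = 13398/EI
Tip deflection under a unit load at B: L³/(3EI) = 690.9/EI.
Compatibility at B: δ_0 − R_B·δ_{BB} = 0, so R_B = 13398/690.9 = 19.39 kN.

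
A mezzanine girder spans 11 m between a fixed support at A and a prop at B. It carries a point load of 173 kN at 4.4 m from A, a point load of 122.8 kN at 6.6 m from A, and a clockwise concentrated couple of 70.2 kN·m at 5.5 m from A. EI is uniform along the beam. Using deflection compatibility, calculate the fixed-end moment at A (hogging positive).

M_A = 583.5 kN·m

Remove the prop at B; the released (primary) structure is a cantilever built in at A.
Free-end deflection of the primary structure under the applied loading (downward +):
  point load 173 at a = 4.4: Pa²(3L − a)/(6EI) = 15965/EI
  point load 122.8 at a = 6.6: Pa²(3L − a)/(6EI) = 23536/EI
  clockwise couple 70.2 at a = 5.5: M₀a(2L − a)/(2EI) = 3185/EI
  δ_0 = 42687/EI
Tip deflection under a unit load at B: L³/(3EI) = 443.7/EI.
Compatibility at B: δ_0 − R_B·δ_{BB} = 0, so R_B = 42687/443.7 = 96.21 kN.
Moment equilibrium about A: M_A = Σ(load moments about A) − R_B·L = 1642 − 96.21×11 = 583.5 kN·m.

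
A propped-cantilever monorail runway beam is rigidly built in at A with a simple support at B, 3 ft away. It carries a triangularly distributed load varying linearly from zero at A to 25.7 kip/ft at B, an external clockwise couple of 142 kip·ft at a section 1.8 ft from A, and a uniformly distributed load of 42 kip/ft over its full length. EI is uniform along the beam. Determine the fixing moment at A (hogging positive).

M_A = 23.82 kip·ft

Take the reaction at B as the redundant and release it; the primary structure is a cantilever fixed at A.
Deflection at B on the released cantilever, summing each load's contribution:
  triangular load, peak 25.7 at the free end: 11w₀L⁴/(120EI) = 190.8/EI
  clockwise couple 142 at a = 1.8: M₀a(2L − a)/(2EI) = 536.8/EI
  UDL 42: wL⁴/(8EI) = 425.2/EI
  δ_0 = 1153/EI
Tip deflection under a unit load at B: L³/(3EI) = 9/EI.
Compatibility at B: δ_0 − R_B·δ_{BB} = 0, so R_B = 1153/9 = 128.1 kip.
Moment equilibrium about A: M_A = Σ(load moments about A) − R_B·L = 408.1 − 128.1×3 = 23.82 kip·ft.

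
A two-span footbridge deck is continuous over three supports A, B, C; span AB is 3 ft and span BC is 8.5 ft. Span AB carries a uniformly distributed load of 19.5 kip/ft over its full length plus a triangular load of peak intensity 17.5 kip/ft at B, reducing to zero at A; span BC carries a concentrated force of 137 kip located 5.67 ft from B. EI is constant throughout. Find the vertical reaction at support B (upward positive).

Take M_B as the redundant. Released structure: two simple spans AB and BC with a hinge at B.
Discontinuity in slope at B on the released structure — sum the simple-span end rotations:
  span AB: UDL 19.5: wL³/(24EI) = 21.94/EI
  span AB: triangular load, peak 17.5: w₀L³/(45EI) = 10.5/EI
  span BC: point load 137 at a = 5.67: Pab(L + b)/(6LEI) = 488.4/EI
  relative rotation θ_0 = (32.44 + 488.4)/EI = 520.8/EI
A unit hogging moment at B produces rotation L₁/(3EI) + L₂/(3EI) = 3.833/EI.
Slope continuity at B: θ_0 = M_B·3.833/EI, so M_B = 520.8/3.833 = 135.9 kip·ft (hogging).
Span AB, ΣM about A with M_B applied at B: R_B^{AB}·3 = 140.2 + 135.9, so R_B^{AB} = 92.04 kip and R_A = 84.75 − 92.04 = -7.288 kip.
Span BC, ΣM about C: R_B^{BC}·8.5 = 387.7 + 135.9, so R_B^{BC} = 61.6 kip and R_C = 137 − 61.6 = 75.4 kip.
R_B = 92.04 + 61.6 = 153.6 kip.

R_B = 153.6 kip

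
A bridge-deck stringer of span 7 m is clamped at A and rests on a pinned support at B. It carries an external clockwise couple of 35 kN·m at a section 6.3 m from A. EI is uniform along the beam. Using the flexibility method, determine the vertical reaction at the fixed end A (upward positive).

R_A = -7.425 kN

Take the reaction at B as the redundant and release it; the primary structure is a cantilever fixed at A.
Primary-structure tip deflection at B by superposition:
  clockwise couple 35 at a = 6.3: M₀a(2L − a)/(2EI) = 848.9/EI
Tip deflection under a unit load at B: L³/(3EI) = 114.3/EI.
Compatibility at B: δ_0 − R_B·δ_{BB} = 0, so R_B = 848.9/114.3 = 7.425 kN.
Vertical equilibrium: R_A = ΣP − R_B = 0 − 7.425 = -7.425 kN.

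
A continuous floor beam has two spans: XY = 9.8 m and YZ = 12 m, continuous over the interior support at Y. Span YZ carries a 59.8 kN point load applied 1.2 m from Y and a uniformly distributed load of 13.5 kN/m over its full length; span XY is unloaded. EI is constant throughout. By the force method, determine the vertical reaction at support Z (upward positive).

Release continuity at Y by inserting a hinge; the redundant is the internal moment M_Y. The primary structure is two simply-supported spans XY and YZ.
Discontinuity in slope at Y on the released structure — sum the simple-span end rotations:
  span YZ: point load 59.8 at a = 1.2: Pab(L + b)/(6LEI) = 245.4/EI
  span YZ: UDL 13.5: wL³/(24EI) = 972/EI
  relative rotation θ_0 = (0 + 1217)/EI = 1217/EI
A unit hogging moment at Y produces rotation L₁/(3EI) + L₂/(3EI) = 7.267/EI.
Slope continuity at Y: θ_0 = M_Y·7.267/EI, so M_Y = 1217/7.267 = 167.5 kN·m (hogging).
Span YZ, ΣM about Z: R_Y^{YZ}·12 = 1618 + 167.5, so R_Y^{YZ} = 148.8 kN and R_Z = 221.8 − 148.8 = 73.02 kN.

R_Z = 73.02 kN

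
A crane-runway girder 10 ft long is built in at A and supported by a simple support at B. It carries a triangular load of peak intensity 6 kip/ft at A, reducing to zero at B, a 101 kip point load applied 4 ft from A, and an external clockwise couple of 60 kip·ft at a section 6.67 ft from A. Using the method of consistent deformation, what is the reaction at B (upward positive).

R_B = 35.01 kip

Take the reaction at B as the redundant and release it; the primary structure is a cantilever fixed at A.
Free-end deflection of the primary structure under the applied loading (downward +):
  triangular load, peak 6 at the fixed end: w₀L⁴/(30EI) = 2000/EI
  point load 101 at a = 4: Pa²(3L − a)/(6EI) = 7003/EI
  clockwise couple 60 at a = 6.67: M₀a(2L − a)/(2EI) = 2667/EI
  δ_0 = 11670/EI
Flexibility coefficient — unit upward force at B: δ_{BB} = L³/(3EI) = 333.3/EI.
The prop prevents deflection at B: R_B = δ_0/δ_{BB} = 11670/333.3 = 35.01 kip.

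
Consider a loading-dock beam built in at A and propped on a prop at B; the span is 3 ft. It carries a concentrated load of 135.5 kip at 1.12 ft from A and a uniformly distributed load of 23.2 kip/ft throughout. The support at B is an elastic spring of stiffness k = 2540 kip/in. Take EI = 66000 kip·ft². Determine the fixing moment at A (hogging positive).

Choose R_B as the redundant. The primary structure is the cantilever fixed at A.
Primary-structure tip deflection at B by superposition:
  point load 135.5 at a = 1.12: Pa²(3L − a)/(6EI) = 223.2/EI
  UDL 23.2: wL⁴/(8EI) = 234.9/EI
  δ_0 = 458.1/EI
Tip deflection under a unit load at B: L³/(3EI) = 9/EI.
With EI = 66000 kip·ft²: δ_0 = 0.006941 ft and δ_{BB} = 0.000136 ft/kip.
Compatibility — the spring shortens by R_B/k under the reaction it provides: δ_0 − R_B·δ_{BB} = R_B/k. With 1/k = 1/(2540×12) ft/kip = 0.000033 ft/kip, R_B = δ_0 / (δ_{BB} + 1/k) = 0.006941 / (0.000136 + 0.000033) = 41.03 kip.
Moment equilibrium about A: M_A = Σ(load moments about A) − R_B·L = 256.2 − 41.03×3 = 133.1 kip·ft.

M_A = 133.1 kip·ft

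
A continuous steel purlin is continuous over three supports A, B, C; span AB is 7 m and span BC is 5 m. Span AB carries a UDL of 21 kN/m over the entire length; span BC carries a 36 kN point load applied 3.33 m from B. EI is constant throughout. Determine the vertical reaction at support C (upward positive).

Release continuity at B by inserting a hinge; the redundant is the internal moment M_B. The primary structure is two simply-supported spans AB and BC.
End slopes at the hinge B, treating each span as simply supported:
  span AB: UDL 21: wL³/(24EI) = 300.1/EI
  span BC: point load 36 at a = 3.33: Pab(L + b)/(6LEI) = 44.51/EI
  relative rotation θ_0 = (300.1 + 44.51)/EI = 344.6/EI
A unit hogging moment at B produces rotation L₁/(3EI) + L₂/(3EI) = 4/EI.
Compatibility: M_B·(L₁+L₂)/(3EI) = θ_0, giving M_B = 86.16 kN·m (hogging).
Span BC, ΣM about C: R_B^{BC}·5 = 60.12 + 86.16, so R_B^{BC} = 29.26 kN and R_C = 36 − 29.26 = 6.744 kN.

R_C = 6.744 kN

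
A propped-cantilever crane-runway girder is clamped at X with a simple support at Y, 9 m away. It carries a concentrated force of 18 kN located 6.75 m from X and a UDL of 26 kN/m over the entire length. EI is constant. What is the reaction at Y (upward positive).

Choose R_Y as the redundant. The primary structure is the cantilever fixed at X.
Deflection at Y on the released cantilever, summing each load's contribution:
  point load 18 at a = 6.75: Pa²(3L − a)/(6EI) = 2768/EI
  UDL 26: wL⁴/(8EI) = 21323/EI
  δ_0 = 24091/EI
Tip deflection under a unit load at Y: L³/(3EI) = 243/EI.
The prop prevents deflection at Y: R_Y = δ_0/δ_{YY} = 24091/243 = 99.14 kN.

R_Y = 99.14 kN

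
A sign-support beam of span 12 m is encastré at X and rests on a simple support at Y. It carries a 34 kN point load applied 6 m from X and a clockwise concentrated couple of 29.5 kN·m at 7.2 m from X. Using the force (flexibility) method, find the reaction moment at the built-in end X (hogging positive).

M_X = 68.83 kN·m

Release the roller at Y. Primary structure: cantilever fixed at X.
Free-end deflection of the primary structure under the applied loading (downward +):
  point load 34 at a = 6: Pa²(3L − a)/(6EI) = 6120/EI
  clockwise couple 29.5 at a = 7.2: M₀a(2L − a)/(2EI) = 1784/EI
  δ_0 = 7904/EI
Tip deflection under a unit load at Y: L³/(3EI) = 576/EI.
The prop prevents deflection at Y: R_Y = δ_0/δ_{YY} = 7904/576 = 13.72 kN.
Moment equilibrium about X: M_X = Σ(load moments about X) − R_Y·L = 233.5 − 13.72×12 = 68.83 kN·m.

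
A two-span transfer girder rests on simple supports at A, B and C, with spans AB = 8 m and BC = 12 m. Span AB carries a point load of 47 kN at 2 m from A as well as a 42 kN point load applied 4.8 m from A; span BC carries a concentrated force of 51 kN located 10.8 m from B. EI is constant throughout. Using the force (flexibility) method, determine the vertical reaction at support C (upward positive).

Take M_B as the redundant. Released structure: two simple spans AB and BC with a hinge at B.
Discontinuity in slope at B on the released structure — sum the simple-span end rotations:
  span AB: point load 47 at a = 2: Pab(L + a)/(6LEI) = 117.5/EI
  span AB: point load 42 at a = 4.8: Pab(L + a)/(6LEI) = 172/EI
  span BC: point load 51 at a = 10.8: Pab(L + b)/(6LEI) = 121.2/EI
  relative rotation θ_0 = (289.5 + 121.2)/EI = 410.7/EI
A unit hogging moment at B produces rotation L₁/(3EI) + L₂/(3EI) = 6.667/EI.
Compatibility: M_B·(L₁+L₂)/(3EI) = θ_0, giving M_B = 61.61 kN·m (hogging).
Span BC, ΣM about C: R_B^{BC}·12 = 61.2 + 61.61, so R_B^{BC} = 10.23 kN and R_C = 51 − 10.23 = 40.77 kN.

R_C = 40.77 kN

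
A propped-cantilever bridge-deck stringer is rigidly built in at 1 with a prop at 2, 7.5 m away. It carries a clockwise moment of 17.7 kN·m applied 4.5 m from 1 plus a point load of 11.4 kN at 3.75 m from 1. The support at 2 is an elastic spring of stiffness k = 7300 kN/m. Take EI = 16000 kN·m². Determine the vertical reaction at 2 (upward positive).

Choose R_2 as the redundant. The primary structure is the cantilever fixed at 1.
Deflection at 2 on the released cantilever, summing each load's contribution:
  clockwise couple 17.7 at a = 4.5: M₀a(2L − a)/(2EI) = 418.2/EI
  point load 11.4 at a = 3.75: Pa²(3L − a)/(6EI) = 501/EI
  δ_0 = 919.1/EI
Flexibility coefficient — unit upward force at 2: δ_{22} = L³/(3EI) = 140.6/EI.
With EI = 16000 kN·m²: δ_0 = 0.057446 m and δ_{22} = 0.008789 m/kN.
Compatibility — the spring shortens by R_2/k under the reaction it provides: δ_0 − R_2·δ_{22} = R_2/k. With 1/k = 0.000137 m/kN, R_2 = δ_0 / (δ_{22} + 1/k) = 0.057446 / (0.008789 + 0.000137) = 6.436 kN.

R_2 = 6.436 kN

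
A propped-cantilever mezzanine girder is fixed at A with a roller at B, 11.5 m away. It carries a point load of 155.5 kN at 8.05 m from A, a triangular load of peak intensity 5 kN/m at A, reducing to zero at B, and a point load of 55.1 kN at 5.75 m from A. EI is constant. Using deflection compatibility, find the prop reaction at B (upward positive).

R_B = 110.6 kN

Release the roller at B. Primary structure: cantilever fixed at A.
Primary-structure tip deflection at B by superposition:
  point load 155.5 at a = 8.05: Pa²(3L − a)/(6EI) = 44422/EI
  triangular load, peak 5 at the fixed end: w₀L⁴/(30EI) = 2915/EI
  point load 55.1 at a = 5.75: Pa²(3L − a)/(6EI) = 8729/EI
  δ_0 = 56066/EI
Tip deflection under a unit load at B: L³/(3EI) = 507/EI.
Compatibility at B: δ_0 − R_B·δ_{BB} = 0, so R_B = 56066/507 = 110.6 kN.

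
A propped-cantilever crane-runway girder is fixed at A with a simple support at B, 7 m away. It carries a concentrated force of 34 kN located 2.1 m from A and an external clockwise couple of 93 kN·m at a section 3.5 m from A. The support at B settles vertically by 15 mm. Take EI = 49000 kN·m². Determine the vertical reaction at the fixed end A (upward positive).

Release the roller at B. Primary structure: cantilever fixed at A.
Downward deflection at the released point B due to the loads:
  point load 34 at a = 2.1: Pa²(3L − a)/(6EI) = 472.3/EI
  clockwise couple 93 at a = 3.5: M₀a(2L − a)/(2EI) = 1709/EI
  δ_0 = 2181/EI
Flexibility coefficient — unit upward force at B: δ_{BB} = L³/(3EI) = 114.3/EI.
With EI = 49000 kN·m²: δ_0 = 0.044514 m and δ_{BB} = 0.002333 m/kN.
Compatibility — the beam at B must follow the support down by 0.015 m: δ_0 − R_B·δ_{BB} = 0.015, so R_B = (0.044514 − 0.015)/0.002333 = 12.65 kN.
Vertical equilibrium: R_A = ΣP − R_B = 34 − 12.65 = 21.35 kN.

R_A = 21.35 kN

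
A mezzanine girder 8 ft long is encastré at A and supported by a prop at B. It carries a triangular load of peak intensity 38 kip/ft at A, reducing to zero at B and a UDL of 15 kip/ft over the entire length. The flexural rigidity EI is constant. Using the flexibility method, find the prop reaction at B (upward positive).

R_B = 75.4 kip

Choose R_B as the redundant. The primary structure is the cantilever fixed at A.
Deflection at B on the released cantilever, summing each load's contribution:
  triangular load, peak 38 at the fixed end: w₀L⁴/(30EI) = 5188/EI
  UDL 15: wL⁴/(8EI) = 7680/EI
  δ_0 = 12868/EI
Tip deflection under a unit load at B: L³/(3EI) = 170.7/EI.
Compatibility at B: δ_0 − R_B·δ_{BB} = 0, so R_B = 12868/170.7 = 75.4 kip.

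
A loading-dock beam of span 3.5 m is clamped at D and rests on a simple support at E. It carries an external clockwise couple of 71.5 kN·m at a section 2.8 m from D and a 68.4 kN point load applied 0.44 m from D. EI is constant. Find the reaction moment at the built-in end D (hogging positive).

M_D = -6.801 kN·m

Choose R_E as the redundant. The primary structure is the cantilever fixed at D.
Deflection at E on the released cantilever, summing each load's contribution:
  clockwise couple 71.5 at a = 2.8: M₀a(2L − a)/(2EI) = 420.4/EI
  point load 68.4 at a = 0.44: Pa²(3L − a)/(6EI) = 22.2/EI
  δ_0 = 442.6/EI
Tip deflection under a unit load at E: L³/(3EI) = 14.29/EI.
The prop prevents deflection at E: R_E = δ_0/δ_{EE} = 442.6/14.29 = 30.97 kN.
Moment equilibrium about D: M_D = Σ(load moments about D) − R_E·L = 101.6 − 30.97×3.5 = -6.801 kN·m.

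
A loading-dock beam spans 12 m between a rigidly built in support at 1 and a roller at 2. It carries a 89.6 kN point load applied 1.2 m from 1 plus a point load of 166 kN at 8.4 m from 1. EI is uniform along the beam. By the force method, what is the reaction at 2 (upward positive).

Remove the prop at 2; the released (primary) structure is a cantilever built in at 1.
Deflection at 2 on the released cantilever, summing each load's contribution:
  point load 89.6 at a = 1.2: Pa²(3L − a)/(6EI) = 748.3/EI
  point load 166 at a = 8.4: Pa²(3L − a)/(6EI) = 53880/EI
  δ_0 = 54628/EI
Tip deflection under a unit load at 2: L³/(3EI) = 576/EI.
Compatibility at 2: δ_0 − R_2·δ_{22} = 0, so R_2 = 54628/576 = 94.84 kN.

R_2 = 94.84 kN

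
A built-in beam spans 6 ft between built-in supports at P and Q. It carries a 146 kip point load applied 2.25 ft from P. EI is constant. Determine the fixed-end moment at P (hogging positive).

Release both end moments; the primary structure is a simply-supported span PQ with redundants M_P and M_Q.
On the primary (simply-supported) span, the end slopes from the loading are:
  at P: point load 146 at a = 2.25: Pab(L + b)/(6LEI) = 333.6/EI
  at Q: point load 146 at a = 2.25: Pab(L + a)/(6LEI) = 282.3/EI
  θ_P0 = 333.6/EI,  θ_Q0 = 282.3/EI
Flexibility coefficients: a unit moment at one end gives L/(3EI) there and L/(6EI) at the far end, so f₁₁ = f₂₂ = 2/EI and f₁₂ = f₂₁ = 1/EI.
Compatibility — zero rotation at each built-in end:
  2 M_P + 1 M_Q = 333.6
  1 M_P + 2 M_Q = 282.3
Solving the pair gives M_P = 128.3 kip·ft and M_Q = 76.99 kip·ft (hogging).

M_P = 128.3 kip·ft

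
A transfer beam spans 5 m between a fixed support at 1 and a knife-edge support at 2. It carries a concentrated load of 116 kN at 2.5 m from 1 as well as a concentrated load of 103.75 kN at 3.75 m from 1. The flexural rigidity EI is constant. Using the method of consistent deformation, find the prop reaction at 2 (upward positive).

Choose R_2 as the redundant. The primary structure is the cantilever fixed at 1.
Free-end deflection of the primary structure under the applied loading (downward +):
  point load 116 at a = 2.5: Pa²(3L − a)/(6EI) = 1510/EI
  point load 103.75 at a = 3.75: Pa²(3L − a)/(6EI) = 2736/EI
  δ_0 = 4246/EI
Flexibility coefficient — unit upward force at 2: δ_{22} = L³/(3EI) = 41.67/EI.
Compatibility at 2: δ_0 − R_2·δ_{22} = 0, so R_2 = 4246/41.67 = 101.9 kN.

R_2 = 101.9 kN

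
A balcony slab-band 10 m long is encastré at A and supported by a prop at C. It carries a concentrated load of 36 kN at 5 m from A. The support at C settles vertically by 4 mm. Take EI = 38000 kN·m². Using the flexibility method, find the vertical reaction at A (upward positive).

Take the reaction at C as the redundant and release it; the primary structure is a cantilever fixed at A.
Free-end deflection of the primary structure under the applied loading (downward +):
  point load 36 at a = 5: Pa²(3L − a)/(6EI) = 3750/EI
Flexibility coefficient — unit upward force at C: δ_{CC} = L³/(3EI) = 333.3/EI.
With EI = 38000 kN·m²: δ_0 = 0.098684 m and δ_{CC} = 0.008772 m/kN.
Compatibility — the beam at C must follow the support down by 0.004 m: δ_0 − R_C·δ_{CC} = 0.004, so R_C = (0.098684 − 0.004)/0.008772 = 10.79 kN.
Vertical equilibrium: R_A = ΣP − R_C = 36 − 10.79 = 25.21 kN.

R_A = 25.21 kN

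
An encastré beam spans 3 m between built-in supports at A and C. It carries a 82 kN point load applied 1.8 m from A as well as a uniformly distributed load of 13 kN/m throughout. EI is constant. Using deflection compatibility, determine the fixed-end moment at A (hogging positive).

Release both end moments; the primary structure is a simply-supported span AC with redundants M_A and M_C.
End rotations of the released simple span under the applied load (×1/EI):
  at A: point load 82 at a = 1.8: Pab(L + b)/(6LEI) = 41.33/EI
  at C: point load 82 at a = 1.8: Pab(L + a)/(6LEI) = 47.23/EI
  at A: UDL 13: wL³/(24EI) = 14.62/EI
  at C: UDL 13: wL³/(24EI) = 14.62/EI
  θ_A0 = 55.95/EI,  θ_C0 = 61.86/EI
Flexibility coefficients: a unit moment at one end gives L/(3EI) there and L/(6EI) at the far end, so f₁₁ = f₂₂ = 1/EI and f₁₂ = f₂₁ = 0.5/EI.
Compatibility — zero rotation at each built-in end:
  1 M_A + 0.5 M_C = 55.95
  0.5 M_A + 1 M_C = 61.86
Solving the pair gives M_A = 33.37 kN·m and M_C = 45.17 kN·m (hogging).

M_A = 33.37 kN·m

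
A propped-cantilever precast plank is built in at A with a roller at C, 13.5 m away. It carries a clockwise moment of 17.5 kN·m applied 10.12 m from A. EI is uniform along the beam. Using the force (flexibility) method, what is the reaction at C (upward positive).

Release the roller at C. Primary structure: cantilever fixed at A.
Downward deflection at the released point C due to the loads:
  clockwise couple 17.5 at a = 10.12: M₀a(2L − a)/(2EI) = 1495/EI
Tip deflection under a unit load at C: L³/(3EI) = 820.1/EI.
The prop prevents deflection at C: R_C = δ_0/δ_{CC} = 1495/820.1 = 1.823 kN.

R_C = 1.823 kN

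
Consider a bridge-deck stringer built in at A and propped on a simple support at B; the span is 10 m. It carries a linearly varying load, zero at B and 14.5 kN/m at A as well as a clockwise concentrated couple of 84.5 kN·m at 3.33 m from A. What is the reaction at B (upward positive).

Choose R_B as the redundant. The primary structure is the cantilever fixed at A.
Deflection at B on the released cantilever, summing each load's contribution:
  triangular load, peak 14.5 at the fixed end: w₀L⁴/(30EI) = 4833/EI
  clockwise couple 84.5 at a = 3.33: M₀a(2L − a)/(2EI) = 2345/EI
  δ_0 = 7179/EI
Tip deflection under a unit load at B: L³/(3EI) = 333.3/EI.
The prop prevents deflection at B: R_B = δ_0/δ_{BB} = 7179/333.3 = 21.54 kN.

R_B = 21.54 kN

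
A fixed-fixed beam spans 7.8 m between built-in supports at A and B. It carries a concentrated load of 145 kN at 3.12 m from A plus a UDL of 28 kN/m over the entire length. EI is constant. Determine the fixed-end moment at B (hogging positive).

M_B = 250.5 kN·m

Release both end moments; the primary structure is a simply-supported span AB with redundants M_A and M_B.
End rotations of the released simple span under the applied load (×1/EI):
  at A: point load 145 at a = 3.12: Pab(L + b)/(6LEI) = 564.6/EI
  at B: point load 145 at a = 3.12: Pab(L + a)/(6LEI) = 494/EI
  at A: UDL 28: wL³/(24EI) = 553.6/EI
  at B: UDL 28: wL³/(24EI) = 553.6/EI
  θ_A0 = 1118/EI,  θ_B0 = 1048/EI
Flexibility coefficients: a unit moment at one end gives L/(3EI) there and L/(6EI) at the far end, so f₁₁ = f₂₂ = 2.6/EI and f₁₂ = f₂₁ = 1.3/EI.
Compatibility — zero rotation at each built-in end:
  2.6 M_A + 1.3 M_B = 1118
  1.3 M_A + 2.6 M_B = 1048
Solving the pair gives M_A = 304.8 kN·m and M_B = 250.5 kN·m (hogging).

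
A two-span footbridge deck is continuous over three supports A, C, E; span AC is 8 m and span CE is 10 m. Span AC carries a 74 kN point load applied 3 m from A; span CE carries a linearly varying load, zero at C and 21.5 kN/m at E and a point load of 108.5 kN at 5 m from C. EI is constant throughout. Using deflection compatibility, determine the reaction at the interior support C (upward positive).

R_C = 168.5 kN

Insert a hinge at C; M_C is the redundant, and each span becomes simply supported.
Rotations at C on the released spans (each span's end-slope, ×1/EI):
  span AC: point load 74 at a = 3: Pab(L + a)/(6LEI) = 254.4/EI
  span CE: triangular load, peak 21.5: 7w₀L³/(360EI) = 418.1/EI
  span CE: point load 108.5 at a = 5: Pab(L + b)/(6LEI) = 678.1/EI
  relative rotation θ_0 = (254.4 + 1096)/EI = 1351/EI
A unit hogging moment at C produces rotation L₁/(3EI) + L₂/(3EI) = 6/EI.
Compatibility: M_C·(L₁+L₂)/(3EI) = θ_0, giving M_C = 225.1 kN·m (hogging).
Span AC, ΣM about A with M_C applied at C: R_C^{AC}·8 = 222 + 225.1, so R_C^{AC} = 55.89 kN and R_A = 74 − 55.89 = 18.11 kN.
Span CE, ΣM about E: R_C^{CE}·10 = 900.8 + 225.1, so R_C^{CE} = 112.6 kN and R_E = 216 − 112.6 = 103.4 kN.
R_C = 55.89 + 112.6 = 168.5 kN.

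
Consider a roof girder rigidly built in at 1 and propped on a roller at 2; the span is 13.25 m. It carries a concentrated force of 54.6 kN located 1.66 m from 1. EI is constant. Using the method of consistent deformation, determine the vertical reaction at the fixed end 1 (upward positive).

R_1 = 53.37 kN

Remove the prop at 2; the released (primary) structure is a cantilever built in at 1.
Deflection at 2 on the released cantilever, summing each load's contribution:
  point load 54.6 at a = 1.66: Pa²(3L − a)/(6EI) = 955.1/EI
Tip deflection under a unit load at 2: L³/(3EI) = 775.4/EI.
The prop prevents deflection at 2: R_2 = δ_0/δ_{22} = 955.1/775.4 = 1.232 kN.
Vertical equilibrium: R_1 = ΣP − R_2 = 54.6 − 1.232 = 53.37 kN.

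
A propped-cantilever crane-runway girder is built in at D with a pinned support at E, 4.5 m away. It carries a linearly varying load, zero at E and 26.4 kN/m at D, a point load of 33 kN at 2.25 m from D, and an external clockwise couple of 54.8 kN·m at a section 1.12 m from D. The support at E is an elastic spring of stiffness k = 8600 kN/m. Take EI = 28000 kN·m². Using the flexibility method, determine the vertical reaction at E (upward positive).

Choose R_E as the redundant. The primary structure is the cantilever fixed at D.
Free-end deflection of the primary structure under the applied loading (downward +):
  triangular load, peak 26.4 at the fixed end: w₀L⁴/(30EI) = 360.9/EI
  point load 33 at a = 2.25: Pa²(3L − a)/(6EI) = 313.2/EI
  clockwise couple 54.8 at a = 1.12: M₀a(2L − a)/(2EI) = 241.8/EI
  δ_0 = 915.9/EI
Flexibility coefficient — unit upward force at E: δ_{EE} = L³/(3EI) = 30.38/EI.
With EI = 28000 kN·m²: δ_0 = 0.032711 m and δ_{EE} = 0.001085 m/kN.
Compatibility — the spring shortens by R_E/k under the reaction it provides: δ_0 − R_E·δ_{EE} = R_E/k. With 1/k = 0.000116 m/kN, R_E = δ_0 / (δ_{EE} + 1/k) = 0.032711 / (0.001085 + 0.000116) = 27.23 kN.

R_E = 27.23 kN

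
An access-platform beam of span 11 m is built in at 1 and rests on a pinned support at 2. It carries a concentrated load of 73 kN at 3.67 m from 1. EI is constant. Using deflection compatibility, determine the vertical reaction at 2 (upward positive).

R_2 = 10.83 kN

Remove the prop at 2; the released (primary) structure is a cantilever built in at 1.
Downward deflection at the released point 2 due to the loads:
  point load 73 at a = 3.67: Pa²(3L − a)/(6EI) = 4806/EI
Flexibility coefficient — unit upward force at 2: δ_{22} = L³/(3EI) = 443.7/EI.
Compatibility at 2: δ_0 − R_2·δ_{22} = 0, so R_2 = 4806/443.7 = 10.83 kN.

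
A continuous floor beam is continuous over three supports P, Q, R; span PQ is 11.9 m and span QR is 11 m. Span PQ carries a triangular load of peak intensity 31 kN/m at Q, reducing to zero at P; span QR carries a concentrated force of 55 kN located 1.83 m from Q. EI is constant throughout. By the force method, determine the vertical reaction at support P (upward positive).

R_P = 45.6 kN

Insert a hinge at Q; M_Q is the redundant, and each span becomes simply supported.
Discontinuity in slope at Q on the released structure — sum the simple-span end rotations:
  span PQ: triangular load, peak 31: w₀L³/(45EI) = 1161/EI
  span QR: point load 55 at a = 1.83: Pab(L + b)/(6LEI) = 282.1/EI
  relative rotation θ_0 = (1161 + 282.1)/EI = 1443/EI
A unit hogging moment at Q produces rotation L₁/(3EI) + L₂/(3EI) = 7.633/EI.
Compatibility: M_Q·(L₁+L₂)/(3EI) = θ_0, giving M_Q = 189 kN·m (hogging).
Span PQ, ΣM about P with M_Q applied at Q: R_Q^{PQ}·11.9 = 1463 + 189, so R_Q^{PQ} = 138.9 kN and R_P = 184.4 − 138.9 = 45.6 kN.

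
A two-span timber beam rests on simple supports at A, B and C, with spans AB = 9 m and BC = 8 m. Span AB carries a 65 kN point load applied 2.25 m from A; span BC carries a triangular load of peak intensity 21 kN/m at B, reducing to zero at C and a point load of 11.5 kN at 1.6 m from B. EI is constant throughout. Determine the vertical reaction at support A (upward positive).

Insert a hinge at B; M_B is the redundant, and each span becomes simply supported.
Discontinuity in slope at B on the released structure — sum the simple-span end rotations:
  span AB: point load 65 at a = 2.25: Pab(L + a)/(6LEI) = 205.7/EI
  span BC: triangular load, peak 21: w₀L³/(45EI) = 238.9/EI
  span BC: point load 11.5 at a = 1.6: Pab(L + b)/(6LEI) = 35.33/EI
  relative rotation θ_0 = (205.7 + 274.3)/EI = 479.9/EI
A unit hogging moment at B produces rotation L₁/(3EI) + L₂/(3EI) = 5.667/EI.
Compatibility: M_B·(L₁+L₂)/(3EI) = θ_0, giving M_B = 84.69 kN·m (hogging).
Span AB, ΣM about A with M_B applied at B: R_B^{AB}·9 = 146.2 + 84.69, so R_B^{AB} = 25.66 kN and R_A = 65 − 25.66 = 39.34 kN.

R_A = 39.34 kN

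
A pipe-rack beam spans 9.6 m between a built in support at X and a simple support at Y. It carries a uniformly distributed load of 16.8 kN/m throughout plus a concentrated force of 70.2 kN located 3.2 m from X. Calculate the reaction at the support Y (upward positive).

Take the reaction at Y as the redundant and release it; the primary structure is a cantilever fixed at X.
Free-end deflection of the primary structure under the applied loading (downward +):
  UDL 16.8: wL⁴/(8EI) = 17836/EI
  point load 70.2 at a = 3.2: Pa²(3L − a)/(6EI) = 3067/EI
  δ_0 = 20903/EI
Tip deflection under a unit load at Y: L³/(3EI) = 294.9/EI.
Compatibility at Y: δ_0 − R_Y·δ_{YY} = 0, so R_Y = 20903/294.9 = 70.88 kN.

R_Y = 70.88 kN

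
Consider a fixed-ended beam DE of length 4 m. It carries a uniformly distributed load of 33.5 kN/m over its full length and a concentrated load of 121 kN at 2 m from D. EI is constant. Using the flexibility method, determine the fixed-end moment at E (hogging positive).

Release both end moments; the primary structure is a simply-supported span DE with redundants M_D and M_E.
Simple-span end rotations at D and E under the given loads:
  at D: UDL 33.5: wL³/(24EI) = 89.33/EI
  at E: UDL 33.5: wL³/(24EI) = 89.33/EI
  at D: point load 121 at a = 2: Pab(L + b)/(6LEI) = 121/EI
  at E: point load 121 at a = 2: Pab(L + a)/(6LEI) = 121/EI
  θ_D0 = 210.3/EI,  θ_E0 = 210.3/EI
Flexibility coefficients: a unit moment at one end gives L/(3EI) there and L/(6EI) at the far end, so f₁₁ = f₂₂ = 1.333/EI and f₁₂ = f₂₁ = 0.6667/EI.
Compatibility — zero rotation at each built-in end:
  1.333 M_D + 0.6667 M_E = 210.3
  0.6667 M_D + 1.333 M_E = 210.3
Solving the pair gives M_D = 105.2 kN·m and M_E = 105.2 kN·m (hogging).

M_E = 105.2 kN·m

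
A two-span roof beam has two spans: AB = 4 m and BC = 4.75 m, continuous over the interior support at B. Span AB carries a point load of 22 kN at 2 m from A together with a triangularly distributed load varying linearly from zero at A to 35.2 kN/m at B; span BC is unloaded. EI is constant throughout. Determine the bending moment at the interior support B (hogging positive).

Insert a hinge at B; M_B is the redundant, and each span becomes simply supported.
End slopes at the hinge B, treating each span as simply supported:
  span AB: point load 22 at a = 2: Pab(L + a)/(6LEI) = 22/EI
  span AB: triangular load, peak 35.2: w₀L³/(45EI) = 50.06/EI
  relative rotation θ_0 = (72.06 + 0)/EI = 72.06/EI
A unit hogging moment at B produces rotation L₁/(3EI) + L₂/(3EI) = 2.917/EI.
Compatibility: M_B·(L₁+L₂)/(3EI) = θ_0, giving M_B = 24.71 kN·m (hogging).

M_B = 24.71 kN·m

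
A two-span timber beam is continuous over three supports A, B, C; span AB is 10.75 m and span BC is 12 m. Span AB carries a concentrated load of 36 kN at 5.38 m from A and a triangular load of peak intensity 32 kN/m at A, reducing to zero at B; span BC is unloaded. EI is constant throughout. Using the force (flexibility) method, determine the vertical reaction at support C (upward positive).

R_C = -11.35 kN

Take M_B as the redundant. Released structure: two simple spans AB and BC with a hinge at B.
Discontinuity in slope at B on the released structure — sum the simple-span end rotations:
  span AB: point load 36 at a = 5.38: Pab(L + a)/(6LEI) = 260.1/EI
  span AB: triangular load, peak 32: 7w₀L³/(360EI) = 773/EI
  relative rotation θ_0 = (1033 + 0)/EI = 1033/EI
A unit hogging moment at B produces rotation L₁/(3EI) + L₂/(3EI) = 7.583/EI.
Slope continuity at B: θ_0 = M_B·7.583/EI, so M_B = 1033/7.583 = 136.2 kN·m (hogging).
Span BC, ΣM about C: R_B^{BC}·12 = 0 + 136.2, so R_B^{BC} = 11.35 kN and R_C = 0 − 11.35 = -11.35 kN.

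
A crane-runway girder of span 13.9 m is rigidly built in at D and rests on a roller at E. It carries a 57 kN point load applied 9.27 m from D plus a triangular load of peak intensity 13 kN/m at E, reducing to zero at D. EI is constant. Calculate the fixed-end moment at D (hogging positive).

M_D = 263.8 kN·m

Release the roller at E. Primary structure: cantilever fixed at D.
Free-end deflection of the primary structure under the applied loading (downward +):
  point load 57 at a = 9.27: Pa²(3L − a)/(6EI) = 26475/EI
  triangular load, peak 13 at the free end: 11w₀L⁴/(120EI) = 44485/EI
  δ_0 = 70960/EI
Tip deflection under a unit load at E: L³/(3EI) = 895.2/EI.
The prop prevents deflection at E: R_E = δ_0/δ_{EE} = 70960/895.2 = 79.27 kN.
Moment equilibrium about D: M_D = Σ(load moments about D) − R_E·L = 1366 − 79.27×13.9 = 263.8 kN·m.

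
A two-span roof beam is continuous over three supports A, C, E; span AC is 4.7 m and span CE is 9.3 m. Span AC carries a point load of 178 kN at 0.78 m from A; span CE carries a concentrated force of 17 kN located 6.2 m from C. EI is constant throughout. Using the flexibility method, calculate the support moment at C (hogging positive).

Release continuity at C by inserting a hinge; the redundant is the internal moment M_C. The primary structure is two simply-supported spans AC and CE.
End slopes at the hinge C, treating each span as simply supported:
  span AC: point load 178 at a = 0.78: Pab(L + a)/(6LEI) = 105.8/EI
  span CE: point load 17 at a = 6.2: Pab(L + b)/(6LEI) = 72.61/EI
  relative rotation θ_0 = (105.8 + 72.61)/EI = 178.4/EI
A unit hogging moment at C produces rotation L₁/(3EI) + L₂/(3EI) = 4.667/EI.
Slope continuity at C: θ_0 = M_C·4.667/EI, so M_C = 178.4/4.667 = 38.22 kN·m (hogging).

M_C = 38.22 kN·m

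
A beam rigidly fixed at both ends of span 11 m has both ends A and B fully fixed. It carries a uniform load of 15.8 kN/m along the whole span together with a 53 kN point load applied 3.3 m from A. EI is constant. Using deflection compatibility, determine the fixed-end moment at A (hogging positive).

M_A = 245 kN·m

Take the two fixed-end moments M_A, M_B as redundants; the released structure is the simple span AB.
On the primary (simply-supported) span, the end slopes from the loading are:
  at A: UDL 15.8: wL³/(24EI) = 876.2/EI
  at B: UDL 15.8: wL³/(24EI) = 876.2/EI
  at A: point load 53 at a = 3.3: Pab(L + b)/(6LEI) = 381.6/EI
  at B: point load 53 at a = 3.3: Pab(L + a)/(6LEI) = 291.8/EI
  θ_A0 = 1258/EI,  θ_B0 = 1168/EI
Flexibility coefficients: a unit moment at one end gives L/(3EI) there and L/(6EI) at the far end, so f₁₁ = f₂₂ = 3.667/EI and f₁₂ = f₂₁ = 1.833/EI.
Compatibility — zero rotation at each built-in end:
  3.667 M_A + 1.833 M_B = 1258
  1.833 M_A + 3.667 M_B = 1168
Solving the pair gives M_A = 245 kN·m and M_B = 196 kN·m (hogging).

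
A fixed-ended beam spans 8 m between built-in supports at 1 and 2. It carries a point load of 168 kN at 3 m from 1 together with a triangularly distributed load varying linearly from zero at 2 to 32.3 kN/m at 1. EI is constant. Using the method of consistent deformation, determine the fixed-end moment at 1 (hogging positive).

Take the two fixed-end moments M_1, M_2 as redundants; the released structure is the simple span 12.
On the primary (simply-supported) span, the end slopes from the loading are:
  at 1: point load 168 at a = 3: Pab(L + b)/(6LEI) = 682.5/EI
  at 2: point load 168 at a = 3: Pab(L + a)/(6LEI) = 577.5/EI
  at 1: triangular load, peak 32.3: w₀L³/(45EI) = 367.5/EI
  at 2: triangular load, peak 32.3: 7w₀L³/(360EI) = 321.6/EI
  θ_10 = 1050/EI,  θ_20 = 899.1/EI
Flexibility coefficients: a unit moment at one end gives L/(3EI) there and L/(6EI) at the far end, so f₁₁ = f₂₂ = 2.667/EI and f₁₂ = f₂₁ = 1.333/EI.
Compatibility — zero rotation at each built-in end:
  2.667 M_1 + 1.333 M_2 = 1050
  1.333 M_1 + 2.667 M_2 = 899.1
Solving the pair gives M_1 = 300.2 kN·m and M_2 = 187 kN·m (hogging).

M_1 = 300.2 kN·m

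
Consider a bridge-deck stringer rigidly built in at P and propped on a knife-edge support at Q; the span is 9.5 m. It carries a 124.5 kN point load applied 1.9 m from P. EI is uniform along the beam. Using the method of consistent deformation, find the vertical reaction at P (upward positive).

Release the roller at Q. Primary structure: cantilever fixed at P.
Downward deflection at the released point Q due to the loads:
  point load 124.5 at a = 1.9: Pa²(3L − a)/(6EI) = 1993/EI
Tip deflection under a unit load at Q: L³/(3EI) = 285.8/EI.
Compatibility at Q: δ_0 − R_Q·δ_{QQ} = 0, so R_Q = 1993/285.8 = 6.972 kN.
Vertical equilibrium: R_P = ΣP − R_Q = 124.5 − 6.972 = 117.5 kN.

R_P = 117.5 kN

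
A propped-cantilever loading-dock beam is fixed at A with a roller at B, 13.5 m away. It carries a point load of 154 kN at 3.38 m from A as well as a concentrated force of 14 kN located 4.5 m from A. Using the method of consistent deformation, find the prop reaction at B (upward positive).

R_B = 15.35 kN

Release the roller at B. Primary structure: cantilever fixed at A.
Deflection at B on the released cantilever, summing each load's contribution:
  point load 154 at a = 3.38: Pa²(3L − a)/(6EI) = 10885/EI
  point load 14 at a = 4.5: Pa²(3L − a)/(6EI) = 1701/EI
  δ_0 = 12586/EI
Flexibility coefficient — unit upward force at B: δ_{BB} = L³/(3EI) = 820.1/EI.
The prop prevents deflection at B: R_B = δ_0/δ_{BB} = 12586/820.1 = 15.35 kN.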